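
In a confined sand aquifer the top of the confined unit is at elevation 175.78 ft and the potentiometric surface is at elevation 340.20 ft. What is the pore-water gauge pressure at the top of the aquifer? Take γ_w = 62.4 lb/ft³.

P ≈ 71.2 psi

Pressure head at the aquifer top: ψ = h − z = 340.20 − 175.78 = 164.42 ft.
P = γψ/144 = 62.4 × 164.42 / 144 = 71.2 psi.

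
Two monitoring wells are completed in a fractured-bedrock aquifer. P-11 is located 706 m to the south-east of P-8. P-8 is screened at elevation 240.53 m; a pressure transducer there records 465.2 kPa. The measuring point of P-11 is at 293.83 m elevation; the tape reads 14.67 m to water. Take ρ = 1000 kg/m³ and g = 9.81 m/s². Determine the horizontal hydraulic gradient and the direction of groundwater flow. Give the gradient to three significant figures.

i ≈ 0.0125; groundwater flows toward the south-east

Pressure head at P-8: ψ = P/(ρg) = 465.2×1000 / (1000 × 9.81) = 47.42 m.
Total head at P-8: h = z + ψ = 240.53 + 47.42 = 287.95 m.
Total head at P-11: h = 293.83 − 14.67 = 279.16 m.
Head difference: h(P-8) − h(P-11) = 287.95 − 279.16 = 8.79 m.
Hydraulic gradient: i = |Δh| / L = 8.79 / 706 = 0.0125.
Flow is from higher to lower head: from P-8 toward P-11, i.e. toward the south-east.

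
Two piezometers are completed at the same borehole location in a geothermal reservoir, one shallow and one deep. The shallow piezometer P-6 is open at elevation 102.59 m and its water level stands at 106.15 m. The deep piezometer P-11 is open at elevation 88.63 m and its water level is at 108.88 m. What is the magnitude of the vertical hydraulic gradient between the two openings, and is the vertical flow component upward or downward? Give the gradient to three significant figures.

Total head at P-6: h = 106.15 m (water level in the standpipe).
Total head at P-11: h = 108.88 m.
Δh = h(P-6) − h(P-11) = 106.15 − 108.88 = -2.73 m.
Vertical separation Δz = 102.59 − 88.63 = 13.96 m.
|i_v| = |Δh| / Δz = 2.73 / 13.96 = 0.196.
Head is higher in the deep piezometer, so vertical flow is upward (discharge condition).

|i_v| ≈ 0.196; vertical flow is upward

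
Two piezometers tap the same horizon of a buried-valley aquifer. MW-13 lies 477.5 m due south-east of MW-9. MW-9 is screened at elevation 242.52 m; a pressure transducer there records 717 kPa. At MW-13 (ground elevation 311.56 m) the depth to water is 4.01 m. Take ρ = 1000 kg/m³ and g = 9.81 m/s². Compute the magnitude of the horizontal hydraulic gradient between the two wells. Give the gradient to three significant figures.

Pressure head at MW-9: ψ = P/(ρg) = 717×1000 / (1000 × 9.81) = 73.09 m.
Total head at MW-9: h = z + ψ = 242.52 + 73.09 = 315.61 m.
Total head at MW-13: h = 311.56 − 4.01 = 307.55 m.
Head difference: h(MW-9) − h(MW-13) = 315.61 − 307.55 = 8.06 m.
Hydraulic gradient: i = |Δh| / L = 8.06 / 477.5 = 0.0169.

i ≈ 0.0169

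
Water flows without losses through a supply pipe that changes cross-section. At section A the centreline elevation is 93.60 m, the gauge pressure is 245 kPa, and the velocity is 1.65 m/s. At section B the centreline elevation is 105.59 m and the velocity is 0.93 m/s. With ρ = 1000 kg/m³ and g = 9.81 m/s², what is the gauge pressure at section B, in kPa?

Pressure head at A: ψ₁ = P₁/(ρg) = 245×1000 / (1000 × 9.81) = 24.97 m.
Velocity heads: v₁²/2g = 1.65²/19.62 = 0.139 m; v₂²/2g = 0.93²/19.62 = 0.044 m.
Total head H = z₁ + ψ₁ + v₁²/2g = 93.60 + 24.97 + 0.139 = 118.71 m.
ψ₂ = H − z₂ − v₂²/2g = 118.71 − 105.59 − 0.044 = 13.08 m.
P₂ = ρgψ₂ = 1000 × 9.81 × 13.08 ≈ 128 kPa.

P₂ ≈ 128 kPa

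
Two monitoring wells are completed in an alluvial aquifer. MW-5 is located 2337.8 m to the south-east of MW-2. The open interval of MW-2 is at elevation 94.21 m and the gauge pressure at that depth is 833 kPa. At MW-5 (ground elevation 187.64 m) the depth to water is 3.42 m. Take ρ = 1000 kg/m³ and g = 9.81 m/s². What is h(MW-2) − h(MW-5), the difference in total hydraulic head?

Δh ≈ -5.10 m

Pressure head at MW-2: ψ = P/(ρg) = 833×1000 / (1000 × 9.81) = 84.91 m.
Total head at MW-2: h = z + ψ = 94.21 + 84.91 = 179.12 m.
Total head at MW-5: h = 187.64 − 3.42 = 184.22 m.
Head difference: h(MW-2) − h(MW-5) = 179.12 − 184.22 = -5.10 m.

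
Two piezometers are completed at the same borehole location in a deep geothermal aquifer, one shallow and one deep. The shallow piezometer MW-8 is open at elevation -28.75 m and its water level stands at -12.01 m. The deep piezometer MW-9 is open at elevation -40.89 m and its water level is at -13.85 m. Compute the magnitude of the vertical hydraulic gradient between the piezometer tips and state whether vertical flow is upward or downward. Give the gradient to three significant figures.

Total head at MW-8: h = -12.01 m (water level in the standpipe).
Total head at MW-9: h = -13.85 m.
Δh = h(MW-8) − h(MW-9) = -12.01 − (-13.85) = 1.84 m.
Vertical separation Δz = -28.75 − (-40.89) = 12.14 m.
|i_v| = |Δh| / Δz = 1.84 / 12.14 = 0.152.
Head is higher in the shallow piezometer, so vertical flow is downward (recharge condition).

|i_v| ≈ 0.152; vertical flow is downward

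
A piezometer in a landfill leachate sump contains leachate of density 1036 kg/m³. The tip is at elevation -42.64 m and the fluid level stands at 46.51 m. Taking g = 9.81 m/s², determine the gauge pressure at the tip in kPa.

P ≈ 906 kPa

Pressure head ψ = h − z = 46.51 − (-42.64) = 89.15 m.
P = ρgψ = 1036 × 9.81 × 89.15 = 906046 Pa ≈ 906 kPa.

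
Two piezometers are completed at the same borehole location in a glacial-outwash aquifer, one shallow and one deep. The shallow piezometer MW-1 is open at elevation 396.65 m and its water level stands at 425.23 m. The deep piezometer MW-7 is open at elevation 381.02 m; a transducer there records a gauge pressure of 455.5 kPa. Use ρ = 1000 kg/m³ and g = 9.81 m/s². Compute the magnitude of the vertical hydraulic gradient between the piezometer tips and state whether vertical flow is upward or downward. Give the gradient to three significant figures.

|i_v| ≈ 0.142; vertical flow is upward

Total head at MW-1: h = 425.23 m (water level in the standpipe).
Pressure head at MW-7: ψ = P/(ρg) = 455.5×1000 / (1000 × 9.81) = 46.43 m.
Total head at MW-7: h = z + ψ = 381.02 + 46.43 = 427.45 m.
Δh = h(MW-1) − h(MW-7) = 425.23 − 427.45 = -2.22 m.
Vertical separation Δz = 396.65 − 381.02 = 15.63 m.
|i_v| = |Δh| / Δz = 2.22 / 15.63 = 0.142.
Head is higher in the deep piezometer, so vertical flow is upward (discharge condition).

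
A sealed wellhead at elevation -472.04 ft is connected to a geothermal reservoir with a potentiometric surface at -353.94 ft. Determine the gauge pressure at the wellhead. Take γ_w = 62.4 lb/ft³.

Head above the cap: Δh = -353.94 − (-472.04) = 118.10 ft.
P = γΔh/144 = 62.4 × 118.10 / 144 = 51.2 psi.

P ≈ 51.2 psi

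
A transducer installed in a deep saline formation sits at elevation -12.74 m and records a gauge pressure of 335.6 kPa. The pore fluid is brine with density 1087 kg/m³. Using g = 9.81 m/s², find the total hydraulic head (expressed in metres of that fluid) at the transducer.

h ≈ 18.73 m

ψ = P/(ρg) = 335.6×1000 / (1087 × 9.81) = 31.47 m.
h = z + ψ = -12.74 + 31.47 = 18.73 m.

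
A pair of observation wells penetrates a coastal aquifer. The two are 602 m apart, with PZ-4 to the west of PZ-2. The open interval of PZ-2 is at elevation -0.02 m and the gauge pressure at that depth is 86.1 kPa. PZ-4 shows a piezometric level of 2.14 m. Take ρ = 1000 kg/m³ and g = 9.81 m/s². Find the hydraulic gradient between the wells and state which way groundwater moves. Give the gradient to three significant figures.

i ≈ 0.0110; groundwater flows toward the west

Pressure head at PZ-2: ψ = P/(ρg) = 86.1×1000 / (1000 × 9.81) = 8.78 m.
Total head at PZ-2: h = z + ψ = -0.02 + 8.78 = 8.76 m.
Total head at PZ-4: h = 2.14 m (water level in the piezometer is the total head).
Head difference: h(PZ-2) − h(PZ-4) = 8.76 − 2.14 = 6.62 m.
Hydraulic gradient: i = |Δh| / L = 6.62 / 602 = 0.0110.
Flow is from higher to lower head: from PZ-2 toward PZ-4, i.e. toward the west.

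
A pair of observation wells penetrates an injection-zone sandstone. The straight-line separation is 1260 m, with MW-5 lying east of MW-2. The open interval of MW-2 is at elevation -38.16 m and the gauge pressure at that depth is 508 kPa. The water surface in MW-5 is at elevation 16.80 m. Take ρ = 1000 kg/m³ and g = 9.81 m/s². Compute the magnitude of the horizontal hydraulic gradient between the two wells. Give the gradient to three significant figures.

Pressure head at MW-2: ψ = P/(ρg) = 508×1000 / (1000 × 9.81) = 51.78 m.
Total head at MW-2: h = z + ψ = -38.16 + 51.78 = 13.62 m.
Total head at MW-5: h = 16.80 m (water level in the piezometer is the total head).
Head difference: h(MW-2) − h(MW-5) = 13.62 − 16.80 = -3.18 m.
Hydraulic gradient: i = |Δh| / L = 3.18 / 1260 = 0.00252.

i ≈ 0.00252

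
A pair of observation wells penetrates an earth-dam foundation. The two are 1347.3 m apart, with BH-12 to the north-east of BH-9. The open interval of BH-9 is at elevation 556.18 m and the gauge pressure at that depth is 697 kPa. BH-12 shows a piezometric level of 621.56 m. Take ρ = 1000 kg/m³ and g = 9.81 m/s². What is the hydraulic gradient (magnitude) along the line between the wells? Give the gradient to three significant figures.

i ≈ 0.00421

Pressure head at BH-9: ψ = P/(ρg) = 697×1000 / (1000 × 9.81) = 71.05 m.
Total head at BH-9: h = z + ψ = 556.18 + 71.05 = 627.23 m.
Total head at BH-12: h = 621.56 m (water level in the piezometer is the total head).
Head difference: h(BH-9) − h(BH-12) = 627.23 − 621.56 = 5.67 m.
Hydraulic gradient: i = |Δh| / L = 5.67 / 1347.3 = 0.00421.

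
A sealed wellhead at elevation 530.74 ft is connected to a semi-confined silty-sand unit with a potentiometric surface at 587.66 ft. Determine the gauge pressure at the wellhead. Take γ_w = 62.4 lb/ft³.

Head above the cap: Δh = 587.66 − 530.74 = 56.92 ft.
P = γΔh/144 = 62.4 × 56.92 / 144 = 24.7 psi.

P ≈ 24.7 psi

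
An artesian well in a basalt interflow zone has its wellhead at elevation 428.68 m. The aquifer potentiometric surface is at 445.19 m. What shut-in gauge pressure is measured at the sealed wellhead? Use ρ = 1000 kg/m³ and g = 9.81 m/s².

P ≈ 162 kPa

Head above the cap: Δh = 445.19 − 428.68 = 16.51 m.
P = ρgΔh = 1000 × 9.81 × 16.51 = 161963 Pa ≈ 162 kPa.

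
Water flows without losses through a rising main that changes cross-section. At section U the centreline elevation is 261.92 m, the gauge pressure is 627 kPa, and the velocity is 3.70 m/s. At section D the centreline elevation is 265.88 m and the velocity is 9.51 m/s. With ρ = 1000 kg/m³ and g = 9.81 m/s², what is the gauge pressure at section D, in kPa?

Pressure head at U: ψ₁ = P₁/(ρg) = 627×1000 / (1000 × 9.81) = 63.91 m.
Velocity heads: v₁²/2g = 3.70²/19.62 = 0.698 m; v₂²/2g = 9.51²/19.62 = 4.610 m.
Total head H = z₁ + ψ₁ + v₁²/2g = 261.92 + 63.91 + 0.698 = 326.53 m.
ψ₂ = H − z₂ − v₂²/2g = 326.53 − 265.88 − 4.610 = 56.04 m.
P₂ = ρgψ₂ = 1000 × 9.81 × 56.04 ≈ 550 kPa.

P₂ ≈ 550 kPa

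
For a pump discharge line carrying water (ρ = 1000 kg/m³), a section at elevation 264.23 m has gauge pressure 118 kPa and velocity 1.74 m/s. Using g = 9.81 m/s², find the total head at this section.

Pressure head ψ = P/(ρg) = 118×1000 / (1000 × 9.81) = 12.03 m.
Velocity head = v²/(2g) = 1.74² / (2 × 9.81) = 0.154 m.
h = z + ψ + v²/(2g) = 264.23 + 12.03 + 0.154 = 276.41 m.

h ≈ 276.41 m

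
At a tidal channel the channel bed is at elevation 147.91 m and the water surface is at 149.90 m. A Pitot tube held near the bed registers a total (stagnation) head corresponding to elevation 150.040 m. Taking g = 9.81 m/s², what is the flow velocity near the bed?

v ≈ 1.66 m/s

Near the bed, under hydrostatic conditions, the piezometric head (z + ψ) equals the free-surface elevation, 149.90 m.
Velocity head = total − piezometric = 150.040 − 149.90 = 0.140 m.
v = √(2g·h_v) = √(2 × 9.81 × 0.140) = 1.66 m/s.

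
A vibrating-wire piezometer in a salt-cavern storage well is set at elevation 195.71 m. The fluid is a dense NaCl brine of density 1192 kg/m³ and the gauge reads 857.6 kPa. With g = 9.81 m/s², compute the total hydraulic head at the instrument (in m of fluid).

ψ = P/(ρg) = 857.6×1000 / (1192 × 9.81) = 73.34 m.
h = z + ψ = 195.71 + 73.34 = 269.05 m.

h ≈ 269.05 m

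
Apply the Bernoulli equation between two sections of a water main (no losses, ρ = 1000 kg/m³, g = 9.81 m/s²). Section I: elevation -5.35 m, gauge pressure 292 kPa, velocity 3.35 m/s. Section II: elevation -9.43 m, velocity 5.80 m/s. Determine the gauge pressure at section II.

Pressure head at I: ψ₁ = P₁/(ρg) = 292×1000 / (1000 × 9.81) = 29.77 m.
Velocity heads: v₁²/2g = 3.35²/19.62 = 0.572 m; v₂²/2g = 5.80²/19.62 = 1.715 m.
Total head H = z₁ + ψ₁ + v₁²/2g = -5.35 + 29.77 + 0.572 = 24.99 m.
ψ₂ = H − z₂ − v₂²/2g = 24.99 − (-9.43) − 1.715 = 32.70 m.
P₂ = ρgψ₂ = 1000 × 9.81 × 32.70 ≈ 321 kPa.

P₂ ≈ 321 kPa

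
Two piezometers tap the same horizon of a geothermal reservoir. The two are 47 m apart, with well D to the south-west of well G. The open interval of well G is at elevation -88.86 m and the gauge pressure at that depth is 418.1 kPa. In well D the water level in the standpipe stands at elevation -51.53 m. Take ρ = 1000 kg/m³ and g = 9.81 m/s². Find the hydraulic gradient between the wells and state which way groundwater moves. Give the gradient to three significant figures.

i ≈ 0.113; groundwater flows toward the south-west

Pressure head at well G: ψ = P/(ρg) = 418.1×1000 / (1000 × 9.81) = 42.62 m.
Total head at well G: h = z + ψ = -88.86 + 42.62 = -46.24 m.
Total head at well D: h = -51.53 m (water level in the piezometer is the total head).
Head difference: h(well G) − h(well D) = -46.24 − (-51.53) = 5.29 m.
Hydraulic gradient: i = |Δh| / L = 5.29 / 47 = 0.113.
Flow is from higher to lower head: from well G toward well D, i.e. toward the south-west.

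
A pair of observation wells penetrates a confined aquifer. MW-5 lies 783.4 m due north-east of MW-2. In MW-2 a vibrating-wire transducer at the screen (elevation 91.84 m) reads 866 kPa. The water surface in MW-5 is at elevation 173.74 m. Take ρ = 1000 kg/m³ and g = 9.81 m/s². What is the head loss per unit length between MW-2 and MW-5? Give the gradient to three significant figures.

i ≈ 0.00814 m/m

Pressure head at MW-2: ψ = P/(ρg) = 866×1000 / (1000 × 9.81) = 88.28 m.
Total head at MW-2: h = z + ψ = 91.84 + 88.28 = 180.12 m.
Total head at MW-5: h = 173.74 m (water level in the piezometer is the total head).
Head difference: h(MW-2) − h(MW-5) = 180.12 − 173.74 = 6.38 m.
Hydraulic gradient: i = |Δh| / L = 6.38 / 783.4 = 0.00814.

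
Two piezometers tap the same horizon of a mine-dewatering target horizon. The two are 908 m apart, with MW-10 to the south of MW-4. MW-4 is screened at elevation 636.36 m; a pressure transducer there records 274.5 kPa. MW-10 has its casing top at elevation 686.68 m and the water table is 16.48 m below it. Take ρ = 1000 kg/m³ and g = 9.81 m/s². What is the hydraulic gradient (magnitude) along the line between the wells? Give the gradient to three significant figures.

Pressure head at MW-4: ψ = P/(ρg) = 274.5×1000 / (1000 × 9.81) = 27.98 m.
Total head at MW-4: h = z + ψ = 636.36 + 27.98 = 664.34 m.
Total head at MW-10: h = 686.68 − 16.48 = 670.20 m.
Head difference: h(MW-4) − h(MW-10) = 664.34 − 670.20 = -5.86 m.
Hydraulic gradient: i = |Δh| / L = 5.86 / 908 = 0.00645.

i ≈ 0.00645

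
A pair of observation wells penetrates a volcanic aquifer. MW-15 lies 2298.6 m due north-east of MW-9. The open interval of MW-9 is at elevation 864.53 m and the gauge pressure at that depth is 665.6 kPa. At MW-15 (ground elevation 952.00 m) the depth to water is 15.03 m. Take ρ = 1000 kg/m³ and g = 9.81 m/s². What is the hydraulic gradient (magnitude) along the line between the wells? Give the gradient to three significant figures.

Pressure head at MW-9: ψ = P/(ρg) = 665.6×1000 / (1000 × 9.81) = 67.85 m.
Total head at MW-9: h = z + ψ = 864.53 + 67.85 = 932.38 m.
Total head at MW-15: h = 952.00 − 15.03 = 936.97 m.
Head difference: h(MW-9) − h(MW-15) = 932.38 − 936.97 = -4.59 m.
Hydraulic gradient: i = |Δh| / L = 4.59 / 2298.6 = 0.00200.

i ≈ 0.00200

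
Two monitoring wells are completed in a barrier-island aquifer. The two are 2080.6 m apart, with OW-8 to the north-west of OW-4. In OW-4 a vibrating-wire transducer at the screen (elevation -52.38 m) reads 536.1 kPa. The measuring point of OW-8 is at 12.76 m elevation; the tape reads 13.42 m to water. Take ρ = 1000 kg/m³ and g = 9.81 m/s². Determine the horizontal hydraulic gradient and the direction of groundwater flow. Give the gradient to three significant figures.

i ≈ 0.00141; groundwater flows toward the north-west

Pressure head at OW-4: ψ = P/(ρg) = 536.1×1000 / (1000 × 9.81) = 54.65 m.
Total head at OW-4: h = z + ψ = -52.38 + 54.65 = 2.27 m.
Total head at OW-8: h = 12.76 − 13.42 = -0.66 m.
Head difference: h(OW-4) − h(OW-8) = 2.27 − (-0.66) = 2.93 m.
Hydraulic gradient: i = |Δh| / L = 2.93 / 2080.6 = 0.00141.
Flow is from higher to lower head: from OW-4 toward OW-8, i.e. toward the north-west.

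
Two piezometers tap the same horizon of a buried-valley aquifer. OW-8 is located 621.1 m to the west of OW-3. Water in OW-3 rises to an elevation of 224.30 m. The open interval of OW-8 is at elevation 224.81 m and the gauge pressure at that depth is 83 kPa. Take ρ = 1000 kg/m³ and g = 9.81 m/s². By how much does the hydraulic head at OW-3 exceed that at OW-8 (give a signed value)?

Total head at OW-3: h = 224.30 m (water level in the piezometer is the total head).
Pressure head at OW-8: ψ = P/(ρg) = 83×1000 / (1000 × 9.81) = 8.46 m.
Total head at OW-8: h = z + ψ = 224.81 + 8.46 = 233.27 m.
Head difference: h(OW-3) − h(OW-8) = 224.30 − 233.27 = -8.97 m.

Δh ≈ -8.97 m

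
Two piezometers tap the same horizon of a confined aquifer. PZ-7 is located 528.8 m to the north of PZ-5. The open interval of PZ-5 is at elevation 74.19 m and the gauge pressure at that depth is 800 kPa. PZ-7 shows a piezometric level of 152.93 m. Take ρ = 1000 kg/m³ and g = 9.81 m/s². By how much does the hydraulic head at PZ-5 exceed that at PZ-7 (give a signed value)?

Pressure head at PZ-5: ψ = P/(ρg) = 800×1000 / (1000 × 9.81) = 81.55 m.
Total head at PZ-5: h = z + ψ = 74.19 + 81.55 = 155.74 m.
Total head at PZ-7: h = 152.93 m (water level in the piezometer is the total head).
Head difference: h(PZ-5) − h(PZ-7) = 155.74 − 152.93 = 2.81 m.

Δh ≈ 2.81 m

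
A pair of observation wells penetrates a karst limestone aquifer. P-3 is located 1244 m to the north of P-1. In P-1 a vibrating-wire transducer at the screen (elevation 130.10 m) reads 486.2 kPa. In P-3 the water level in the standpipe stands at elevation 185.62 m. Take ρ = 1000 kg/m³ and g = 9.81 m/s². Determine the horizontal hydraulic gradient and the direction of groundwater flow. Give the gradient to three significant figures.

Pressure head at P-1: ψ = P/(ρg) = 486.2×1000 / (1000 × 9.81) = 49.56 m.
Total head at P-1: h = z + ψ = 130.10 + 49.56 = 179.66 m.
Total head at P-3: h = 185.62 m (water level in the piezometer is the total head).
Head difference: h(P-1) − h(P-3) = 179.66 − 185.62 = -5.96 m.
Hydraulic gradient: i = |Δh| / L = 5.96 / 1244 = 0.00479.
Flow is from higher to lower head: from P-3 toward P-1, i.e. toward the south.

i ≈ 0.00479; groundwater flows toward the south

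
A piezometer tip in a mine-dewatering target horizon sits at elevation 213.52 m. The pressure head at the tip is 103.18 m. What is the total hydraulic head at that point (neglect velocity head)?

h = z + ψ = 213.52 + 103.18 = 316.70 m.

h ≈ 316.70 m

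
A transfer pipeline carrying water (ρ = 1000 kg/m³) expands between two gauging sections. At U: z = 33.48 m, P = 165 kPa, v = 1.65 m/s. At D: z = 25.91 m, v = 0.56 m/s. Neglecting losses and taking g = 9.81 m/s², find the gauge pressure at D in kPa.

P₂ ≈ 240 kPa

Pressure head at U: ψ₁ = P₁/(ρg) = 165×1000 / (1000 × 9.81) = 16.82 m.
Velocity heads: v₁²/2g = 1.65²/19.62 = 0.139 m; v₂²/2g = 0.56²/19.62 = 0.016 m.
Total head H = z₁ + ψ₁ + v₁²/2g = 33.48 + 16.82 + 0.139 = 50.44 m.
ψ₂ = H − z₂ − v₂²/2g = 50.44 − 25.91 − 0.016 = 24.51 m.
P₂ = ρgψ₂ = 1000 × 9.81 × 24.51 ≈ 240 kPa.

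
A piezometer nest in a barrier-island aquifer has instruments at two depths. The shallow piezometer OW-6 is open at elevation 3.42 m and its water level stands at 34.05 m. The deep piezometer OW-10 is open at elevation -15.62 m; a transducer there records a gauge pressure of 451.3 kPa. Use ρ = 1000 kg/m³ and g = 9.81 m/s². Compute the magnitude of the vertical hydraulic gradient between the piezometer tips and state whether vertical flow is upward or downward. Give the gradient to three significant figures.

Total head at OW-6: h = 34.05 m (water level in the standpipe).
Pressure head at OW-10: ψ = P/(ρg) = 451.3×1000 / (1000 × 9.81) = 46.00 m.
Total head at OW-10: h = z + ψ = -15.62 + 46.00 = 30.38 m.
Δh = h(OW-6) − h(OW-10) = 34.05 − 30.38 = 3.67 m.
Vertical separation Δz = 3.42 − (-15.62) = 19.04 m.
|i_v| = |Δh| / Δz = 3.67 / 19.04 = 0.193.
Head is higher in the shallow piezometer, so vertical flow is downward (recharge condition).

|i_v| ≈ 0.193; vertical flow is downward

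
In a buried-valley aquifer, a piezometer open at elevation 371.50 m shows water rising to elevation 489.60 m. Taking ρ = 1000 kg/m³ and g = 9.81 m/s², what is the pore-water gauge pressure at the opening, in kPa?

P ≈ 1160 kPa

Pressure head ψ = h − z = 489.60 − 371.50 = 118.10 m.
P = ρgψ = 1000 × 9.81 × 118.10 = 1158561 Pa ≈ 1160 kPa.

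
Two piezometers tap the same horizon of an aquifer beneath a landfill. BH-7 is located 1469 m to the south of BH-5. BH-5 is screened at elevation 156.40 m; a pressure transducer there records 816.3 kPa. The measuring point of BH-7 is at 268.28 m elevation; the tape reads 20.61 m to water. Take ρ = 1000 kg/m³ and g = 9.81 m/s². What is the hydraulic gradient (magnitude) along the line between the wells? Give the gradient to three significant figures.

Pressure head at BH-5: ψ = P/(ρg) = 816.3×1000 / (1000 × 9.81) = 83.21 m.
Total head at BH-5: h = z + ψ = 156.40 + 83.21 = 239.61 m.
Total head at BH-7: h = 268.28 − 20.61 = 247.67 m.
Head difference: h(BH-5) − h(BH-7) = 239.61 − 247.67 = -8.06 m.
Hydraulic gradient: i = |Δh| / L = 8.06 / 1469 = 0.00549.

i ≈ 0.00549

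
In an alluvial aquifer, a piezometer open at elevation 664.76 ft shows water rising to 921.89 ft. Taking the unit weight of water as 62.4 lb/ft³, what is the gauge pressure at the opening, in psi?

P ≈ 111 psi

Pressure head ψ = h − z = 921.89 − 664.76 = 257.13 ft.
P = γ·ψ / 144 = 62.4 × 257.13 / 144 = 111 psi.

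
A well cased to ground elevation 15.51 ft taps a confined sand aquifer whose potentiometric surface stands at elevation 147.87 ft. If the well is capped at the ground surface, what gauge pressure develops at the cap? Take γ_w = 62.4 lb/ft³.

P ≈ 57.4 psi

Head above the cap: Δh = 147.87 − 15.51 = 132.36 ft.
P = γΔh/144 = 62.4 × 132.36 / 144 = 57.4 psi.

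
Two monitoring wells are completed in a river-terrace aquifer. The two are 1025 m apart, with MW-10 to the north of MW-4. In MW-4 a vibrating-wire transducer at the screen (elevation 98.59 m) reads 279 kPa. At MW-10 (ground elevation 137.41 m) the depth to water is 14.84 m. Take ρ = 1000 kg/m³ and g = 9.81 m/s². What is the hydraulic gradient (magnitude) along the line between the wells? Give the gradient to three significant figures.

i ≈ 0.00435

Pressure head at MW-4: ψ = P/(ρg) = 279×1000 / (1000 × 9.81) = 28.44 m.
Total head at MW-4: h = z + ψ = 98.59 + 28.44 = 127.03 m.
Total head at MW-10: h = 137.41 − 14.84 = 122.57 m.
Head difference: h(MW-4) − h(MW-10) = 127.03 − 122.57 = 4.46 m.
Hydraulic gradient: i = |Δh| / L = 4.46 / 1025 = 0.00435.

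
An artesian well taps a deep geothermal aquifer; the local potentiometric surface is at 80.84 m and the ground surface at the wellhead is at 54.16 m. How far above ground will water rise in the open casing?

Water rises to the potentiometric surface, so the rise above ground = 80.84 − 54.16 = 26.68 m.

≈ 26.68 m above ground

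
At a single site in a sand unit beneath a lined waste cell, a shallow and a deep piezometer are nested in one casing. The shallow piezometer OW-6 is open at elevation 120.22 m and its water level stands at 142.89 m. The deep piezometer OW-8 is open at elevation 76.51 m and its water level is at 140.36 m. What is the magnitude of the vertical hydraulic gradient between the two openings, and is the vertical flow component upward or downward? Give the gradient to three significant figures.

Total head at OW-6: h = 142.89 m (water level in the standpipe).
Total head at OW-8: h = 140.36 m.
Δh = h(OW-6) − h(OW-8) = 142.89 − 140.36 = 2.53 m.
Vertical separation Δz = 120.22 − 76.51 = 43.71 m.
|i_v| = |Δh| / Δz = 2.53 / 43.71 = 0.0579.
Head is higher in the shallow piezometer, so vertical flow is downward (recharge condition).

|i_v| ≈ 0.0579; vertical flow is downward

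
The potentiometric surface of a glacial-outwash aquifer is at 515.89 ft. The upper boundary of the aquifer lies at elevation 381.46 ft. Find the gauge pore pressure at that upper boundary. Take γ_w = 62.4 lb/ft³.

P ≈ 58.3 psi

Pressure head at the aquifer top: ψ = h − z = 515.89 − 381.46 = 134.43 ft.
P = γψ/144 = 62.4 × 134.43 / 144 = 58.3 psi.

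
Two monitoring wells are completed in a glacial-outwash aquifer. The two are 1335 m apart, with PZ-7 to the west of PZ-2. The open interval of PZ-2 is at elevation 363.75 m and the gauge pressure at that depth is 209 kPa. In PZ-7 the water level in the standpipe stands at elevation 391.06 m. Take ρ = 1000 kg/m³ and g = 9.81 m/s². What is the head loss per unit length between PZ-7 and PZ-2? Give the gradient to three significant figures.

i ≈ 0.00450 m/m

Pressure head at PZ-2: ψ = P/(ρg) = 209×1000 / (1000 × 9.81) = 21.30 m.
Total head at PZ-2: h = z + ψ = 363.75 + 21.30 = 385.05 m.
Total head at PZ-7: h = 391.06 m (water level in the piezometer is the total head).
Head difference: h(PZ-2) − h(PZ-7) = 385.05 − 391.06 = -6.01 m.
Hydraulic gradient: i = |Δh| / L = 6.01 / 1335 = 0.00450.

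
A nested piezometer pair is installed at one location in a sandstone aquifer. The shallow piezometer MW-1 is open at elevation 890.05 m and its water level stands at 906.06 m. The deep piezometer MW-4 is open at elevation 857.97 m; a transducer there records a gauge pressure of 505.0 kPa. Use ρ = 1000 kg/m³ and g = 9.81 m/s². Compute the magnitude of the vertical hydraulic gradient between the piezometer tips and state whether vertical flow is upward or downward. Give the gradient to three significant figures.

Total head at MW-1: h = 906.06 m (water level in the standpipe).
Pressure head at MW-4: ψ = P/(ρg) = 505.0×1000 / (1000 × 9.81) = 51.48 m.
Total head at MW-4: h = z + ψ = 857.97 + 51.48 = 909.45 m.
Δh = h(MW-1) − h(MW-4) = 906.06 − 909.45 = -3.39 m.
Vertical separation Δz = 890.05 − 857.97 = 32.08 m.
|i_v| = |Δh| / Δz = 3.39 / 32.08 = 0.106.
Head is higher in the deep piezometer, so vertical flow is upward (discharge condition).

|i_v| ≈ 0.106; vertical flow is upward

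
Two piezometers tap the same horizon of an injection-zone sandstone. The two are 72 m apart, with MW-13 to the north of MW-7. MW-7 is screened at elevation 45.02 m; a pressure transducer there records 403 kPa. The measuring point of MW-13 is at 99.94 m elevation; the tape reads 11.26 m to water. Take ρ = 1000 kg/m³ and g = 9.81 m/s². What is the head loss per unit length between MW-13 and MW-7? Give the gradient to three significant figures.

i ≈ 0.0358 m/m

Pressure head at MW-7: ψ = P/(ρg) = 403×1000 / (1000 × 9.81) = 41.08 m.
Total head at MW-7: h = z + ψ = 45.02 + 41.08 = 86.10 m.
Total head at MW-13: h = 99.94 − 11.26 = 88.68 m.
Head difference: h(MW-7) − h(MW-13) = 86.10 − 88.68 = -2.58 m.
Hydraulic gradient: i = |Δh| / L = 2.58 / 72 = 0.0358.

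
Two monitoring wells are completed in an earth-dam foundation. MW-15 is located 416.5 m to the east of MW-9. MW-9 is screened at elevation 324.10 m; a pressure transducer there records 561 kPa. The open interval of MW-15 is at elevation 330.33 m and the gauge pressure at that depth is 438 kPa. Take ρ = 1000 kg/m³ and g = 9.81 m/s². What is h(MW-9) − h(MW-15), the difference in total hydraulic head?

Pressure head at MW-9: ψ = P/(ρg) = 561×1000 / (1000 × 9.81) = 57.19 m.
Total head at MW-9: h = z + ψ = 324.10 + 57.19 = 381.29 m.
Pressure head at MW-15: ψ = P/(ρg) = 438×1000 / (1000 × 9.81) = 44.65 m.
Total head at MW-15: h = z + ψ = 330.33 + 44.65 = 374.98 m.
Head difference: h(MW-9) − h(MW-15) = 381.29 − 374.98 = 6.31 m.

Δh ≈ 6.31 m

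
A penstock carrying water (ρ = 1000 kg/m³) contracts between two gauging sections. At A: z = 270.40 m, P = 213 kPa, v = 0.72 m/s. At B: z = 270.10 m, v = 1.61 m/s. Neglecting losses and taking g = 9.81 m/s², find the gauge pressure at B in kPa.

P₂ ≈ 215 kPa

Pressure head at A: ψ₁ = P₁/(ρg) = 213×1000 / (1000 × 9.81) = 21.71 m.
Velocity heads: v₁²/2g = 0.72²/19.62 = 0.026 m; v₂²/2g = 1.61²/19.62 = 0.132 m.
Total head H = z₁ + ψ₁ + v₁²/2g = 270.40 + 21.71 + 0.026 = 292.14 m.
ψ₂ = H − z₂ − v₂²/2g = 292.14 − 270.10 − 0.132 = 21.91 m.
P₂ = ρgψ₂ = 1000 × 9.81 × 21.91 ≈ 215 kPa.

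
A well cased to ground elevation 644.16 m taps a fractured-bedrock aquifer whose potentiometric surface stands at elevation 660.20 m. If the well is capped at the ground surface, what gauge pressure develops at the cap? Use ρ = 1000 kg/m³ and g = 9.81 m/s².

Head above the cap: Δh = 660.20 − 644.16 = 16.04 m.
P = ρgΔh = 1000 × 9.81 × 16.04 = 157352 Pa ≈ 157 kPa.

P ≈ 157 kPa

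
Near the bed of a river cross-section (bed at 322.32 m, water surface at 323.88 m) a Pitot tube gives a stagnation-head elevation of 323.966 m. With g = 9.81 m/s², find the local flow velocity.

v ≈ 1.30 m/s

Near the bed, under hydrostatic conditions, the piezometric head (z + ψ) equals the free-surface elevation, 323.88 m.
Velocity head = total − piezometric = 323.966 − 323.88 = 0.086 m.
v = √(2g·h_v) = √(2 × 9.81 × 0.086) = 1.30 m/s.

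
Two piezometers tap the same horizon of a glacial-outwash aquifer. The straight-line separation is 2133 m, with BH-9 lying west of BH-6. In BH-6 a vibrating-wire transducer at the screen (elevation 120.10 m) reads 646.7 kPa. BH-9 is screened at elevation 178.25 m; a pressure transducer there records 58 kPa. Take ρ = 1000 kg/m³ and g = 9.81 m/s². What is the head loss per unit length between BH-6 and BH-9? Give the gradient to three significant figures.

Pressure head at BH-6: ψ = P/(ρg) = 646.7×1000 / (1000 × 9.81) = 65.92 m.
Total head at BH-6: h = z + ψ = 120.10 + 65.92 = 186.02 m.
Pressure head at BH-9: ψ = P/(ρg) = 58×1000 / (1000 × 9.81) = 5.91 m.
Total head at BH-9: h = z + ψ = 178.25 + 5.91 = 184.16 m.
Head difference: h(BH-6) − h(BH-9) = 186.02 − 184.16 = 1.86 m.
Hydraulic gradient: i = |Δh| / L = 1.86 / 2133 = 0.000872.

i ≈ 0.000872 m/m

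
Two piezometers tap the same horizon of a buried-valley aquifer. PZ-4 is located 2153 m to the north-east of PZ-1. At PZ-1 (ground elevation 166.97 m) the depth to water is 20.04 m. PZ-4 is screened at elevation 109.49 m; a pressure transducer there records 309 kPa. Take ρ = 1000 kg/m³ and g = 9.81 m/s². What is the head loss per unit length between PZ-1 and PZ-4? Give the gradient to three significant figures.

Total head at PZ-1: h = 166.97 − 20.04 = 146.93 m.
Pressure head at PZ-4: ψ = P/(ρg) = 309×1000 / (1000 × 9.81) = 31.50 m.
Total head at PZ-4: h = z + ψ = 109.49 + 31.50 = 140.99 m.
Head difference: h(PZ-1) − h(PZ-4) = 146.93 − 140.99 = 5.94 m.
Hydraulic gradient: i = |Δh| / L = 5.94 / 2153 = 0.00276.

i ≈ 0.00276 m/m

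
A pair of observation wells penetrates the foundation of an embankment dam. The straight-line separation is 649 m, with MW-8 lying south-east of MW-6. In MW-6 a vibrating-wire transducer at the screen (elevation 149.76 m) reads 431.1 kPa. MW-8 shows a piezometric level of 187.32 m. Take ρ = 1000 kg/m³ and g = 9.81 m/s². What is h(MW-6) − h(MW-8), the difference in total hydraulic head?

Δh ≈ 6.38 m

Pressure head at MW-6: ψ = P/(ρg) = 431.1×1000 / (1000 × 9.81) = 43.94 m.
Total head at MW-6: h = z + ψ = 149.76 + 43.94 = 193.70 m.
Total head at MW-8: h = 187.32 m (water level in the piezometer is the total head).
Head difference: h(MW-6) − h(MW-8) = 193.70 − 187.32 = 6.38 m.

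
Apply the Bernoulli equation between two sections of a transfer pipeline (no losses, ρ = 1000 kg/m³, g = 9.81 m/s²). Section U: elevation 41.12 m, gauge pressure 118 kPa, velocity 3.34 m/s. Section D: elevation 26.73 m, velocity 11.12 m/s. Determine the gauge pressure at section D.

Pressure head at U: ψ₁ = P₁/(ρg) = 118×1000 / (1000 × 9.81) = 12.03 m.
Velocity heads: v₁²/2g = 3.34²/19.62 = 0.569 m; v₂²/2g = 11.12²/19.62 = 6.302 m.
Total head H = z₁ + ψ₁ + v₁²/2g = 41.12 + 12.03 + 0.569 = 53.72 m.
ψ₂ = H − z₂ − v₂²/2g = 53.72 − 26.73 − 6.302 = 20.69 m.
P₂ = ρgψ₂ = 1000 × 9.81 × 20.69 ≈ 203 kPa.

P₂ ≈ 203 kPa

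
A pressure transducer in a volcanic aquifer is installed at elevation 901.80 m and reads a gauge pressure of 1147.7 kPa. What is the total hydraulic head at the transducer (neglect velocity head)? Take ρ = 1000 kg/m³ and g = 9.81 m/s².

h ≈ 1018.79 m

ψ = P/(ρg) = 1147.7×1000 / (1000 × 9.81) = 116.99 m.
h = z + ψ = 901.80 + 116.99 = 1018.79 m.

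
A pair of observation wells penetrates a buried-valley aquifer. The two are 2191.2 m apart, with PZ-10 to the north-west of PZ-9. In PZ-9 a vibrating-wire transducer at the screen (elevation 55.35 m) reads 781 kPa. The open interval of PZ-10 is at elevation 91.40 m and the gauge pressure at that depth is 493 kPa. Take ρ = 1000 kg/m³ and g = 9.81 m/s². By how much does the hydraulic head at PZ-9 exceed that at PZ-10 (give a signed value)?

Δh ≈ -6.69 m

Pressure head at PZ-9: ψ = P/(ρg) = 781×1000 / (1000 × 9.81) = 79.61 m.
Total head at PZ-9: h = z + ψ = 55.35 + 79.61 = 134.96 m.
Pressure head at PZ-10: ψ = P/(ρg) = 493×1000 / (1000 × 9.81) = 50.25 m.
Total head at PZ-10: h = z + ψ = 91.40 + 50.25 = 141.65 m.
Head difference: h(PZ-9) − h(PZ-10) = 134.96 − 141.65 = -6.69 m.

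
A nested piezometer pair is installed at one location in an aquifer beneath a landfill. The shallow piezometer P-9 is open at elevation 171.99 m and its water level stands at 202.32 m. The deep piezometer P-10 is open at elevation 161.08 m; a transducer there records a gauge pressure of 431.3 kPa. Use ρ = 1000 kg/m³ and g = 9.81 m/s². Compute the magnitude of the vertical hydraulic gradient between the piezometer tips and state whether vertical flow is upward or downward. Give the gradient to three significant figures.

|i_v| ≈ 0.250; vertical flow is upward

Total head at P-9: h = 202.32 m (water level in the standpipe).
Pressure head at P-10: ψ = P/(ρg) = 431.3×1000 / (1000 × 9.81) = 43.97 m.
Total head at P-10: h = z + ψ = 161.08 + 43.97 = 205.05 m.
Δh = h(P-9) − h(P-10) = 202.32 − 205.05 = -2.73 m.
Vertical separation Δz = 171.99 − 161.08 = 10.91 m.
|i_v| = |Δh| / Δz = 2.73 / 10.91 = 0.250.
Head is higher in the deep piezometer, so vertical flow is upward (discharge condition).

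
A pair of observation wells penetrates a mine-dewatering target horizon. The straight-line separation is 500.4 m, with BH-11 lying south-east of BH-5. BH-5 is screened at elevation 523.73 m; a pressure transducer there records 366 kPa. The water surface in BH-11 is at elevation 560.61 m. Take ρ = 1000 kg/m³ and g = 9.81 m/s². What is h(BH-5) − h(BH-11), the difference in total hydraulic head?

Δh ≈ 0.43 m

Pressure head at BH-5: ψ = P/(ρg) = 366×1000 / (1000 × 9.81) = 37.31 m.
Total head at BH-5: h = z + ψ = 523.73 + 37.31 = 561.04 m.
Total head at BH-11: h = 560.61 m (water level in the piezometer is the total head).
Head difference: h(BH-5) − h(BH-11) = 561.04 − 560.61 = 0.43 m.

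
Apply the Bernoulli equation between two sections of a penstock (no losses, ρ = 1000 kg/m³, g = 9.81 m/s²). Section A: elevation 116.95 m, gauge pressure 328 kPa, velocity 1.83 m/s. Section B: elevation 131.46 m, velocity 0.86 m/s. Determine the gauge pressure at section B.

P₂ ≈ 187 kPa

Pressure head at A: ψ₁ = P₁/(ρg) = 328×1000 / (1000 × 9.81) = 33.44 m.
Velocity heads: v₁²/2g = 1.83²/19.62 = 0.171 m; v₂²/2g = 0.86²/19.62 = 0.038 m.
Total head H = z₁ + ψ₁ + v₁²/2g = 116.95 + 33.44 + 0.171 = 150.56 m.
ψ₂ = H − z₂ − v₂²/2g = 150.56 − 131.46 − 0.038 = 19.06 m.
P₂ = ρgψ₂ = 1000 × 9.81 × 19.06 ≈ 187 kPa.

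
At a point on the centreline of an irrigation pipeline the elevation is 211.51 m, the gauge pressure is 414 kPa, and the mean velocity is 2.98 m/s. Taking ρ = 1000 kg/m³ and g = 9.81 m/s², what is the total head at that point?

Pressure head ψ = P/(ρg) = 414×1000 / (1000 × 9.81) = 42.20 m.
Velocity head = v²/(2g) = 2.98² / (2 × 9.81) = 0.453 m.
h = z + ψ + v²/(2g) = 211.51 + 42.20 + 0.453 = 254.16 m.

h ≈ 254.16 m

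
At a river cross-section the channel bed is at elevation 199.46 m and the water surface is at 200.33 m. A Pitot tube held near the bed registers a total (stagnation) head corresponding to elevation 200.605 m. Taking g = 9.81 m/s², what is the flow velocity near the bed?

v ≈ 2.32 m/s

Near the bed, under hydrostatic conditions, the piezometric head (z + ψ) equals the free-surface elevation, 200.33 m.
Velocity head = total − piezometric = 200.605 − 200.33 = 0.275 m.
v = √(2g·h_v) = √(2 × 9.81 × 0.275) = 2.32 m/s.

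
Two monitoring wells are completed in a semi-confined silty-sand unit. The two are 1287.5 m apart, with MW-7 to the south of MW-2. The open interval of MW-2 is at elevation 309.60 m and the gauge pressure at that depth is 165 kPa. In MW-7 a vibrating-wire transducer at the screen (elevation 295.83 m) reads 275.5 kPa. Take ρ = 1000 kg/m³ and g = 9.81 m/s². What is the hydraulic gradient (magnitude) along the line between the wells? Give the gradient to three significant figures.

i ≈ 0.00195

Pressure head at MW-2: ψ = P/(ρg) = 165×1000 / (1000 × 9.81) = 16.82 m.
Total head at MW-2: h = z + ψ = 309.60 + 16.82 = 326.42 m.
Pressure head at MW-7: ψ = P/(ρg) = 275.5×1000 / (1000 × 9.81) = 28.08 m.
Total head at MW-7: h = z + ψ = 295.83 + 28.08 = 323.91 m.
Head difference: h(MW-2) − h(MW-7) = 326.42 − 323.91 = 2.51 m.
Hydraulic gradient: i = |Δh| / L = 2.51 / 1287.5 = 0.00195.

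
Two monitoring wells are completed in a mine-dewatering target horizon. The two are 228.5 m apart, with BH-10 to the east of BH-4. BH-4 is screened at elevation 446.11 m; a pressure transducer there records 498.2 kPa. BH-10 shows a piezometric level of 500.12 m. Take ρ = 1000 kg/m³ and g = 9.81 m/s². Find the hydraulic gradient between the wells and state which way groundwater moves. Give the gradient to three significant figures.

Pressure head at BH-4: ψ = P/(ρg) = 498.2×1000 / (1000 × 9.81) = 50.78 m.
Total head at BH-4: h = z + ψ = 446.11 + 50.78 = 496.89 m.
Total head at BH-10: h = 500.12 m (water level in the piezometer is the total head).
Head difference: h(BH-4) − h(BH-10) = 496.89 − 500.12 = -3.23 m.
Hydraulic gradient: i = |Δh| / L = 3.23 / 228.5 = 0.0141.
Flow is from higher to lower head: from BH-10 toward BH-4, i.e. toward the west.

i ≈ 0.0141; groundwater flows toward the west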